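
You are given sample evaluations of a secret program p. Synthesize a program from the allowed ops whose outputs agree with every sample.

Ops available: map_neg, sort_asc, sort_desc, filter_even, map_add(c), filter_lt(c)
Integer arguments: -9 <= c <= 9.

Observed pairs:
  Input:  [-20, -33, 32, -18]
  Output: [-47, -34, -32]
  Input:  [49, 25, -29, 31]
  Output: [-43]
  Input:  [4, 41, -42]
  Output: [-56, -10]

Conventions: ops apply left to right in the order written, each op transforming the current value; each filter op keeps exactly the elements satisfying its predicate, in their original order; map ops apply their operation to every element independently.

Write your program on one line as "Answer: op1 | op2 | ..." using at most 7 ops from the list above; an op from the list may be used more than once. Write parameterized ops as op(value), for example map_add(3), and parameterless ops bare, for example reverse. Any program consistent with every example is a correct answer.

sort_desc | map_add(-7) | sort_asc | map_add(-9) | filter_lt(6) | map_add(2)

Check, running the answer program on each example:
  [-20, -33, 32, -18] -> [32, -18, -20, -33] -> [25, -25, -27, -40] -> [-40, -27, -25, 25] -> [-49, -36, -34, 16] -> [-49, -36, -34] -> [-47, -34, -32]
  [49, 25, -29, 31] -> [49, 31, 25, -29] -> [42, 24, 18, -36] -> [-36, 18, 24, 42] -> [-45, 9, 15, 33] -> [-45] -> [-43]
  [4, 41, -42] -> [41, 4, -42] -> [34, -3, -49] -> [-49, -3, 34] -> [-58, -12, 25] -> [-58, -12] -> [-56, -10]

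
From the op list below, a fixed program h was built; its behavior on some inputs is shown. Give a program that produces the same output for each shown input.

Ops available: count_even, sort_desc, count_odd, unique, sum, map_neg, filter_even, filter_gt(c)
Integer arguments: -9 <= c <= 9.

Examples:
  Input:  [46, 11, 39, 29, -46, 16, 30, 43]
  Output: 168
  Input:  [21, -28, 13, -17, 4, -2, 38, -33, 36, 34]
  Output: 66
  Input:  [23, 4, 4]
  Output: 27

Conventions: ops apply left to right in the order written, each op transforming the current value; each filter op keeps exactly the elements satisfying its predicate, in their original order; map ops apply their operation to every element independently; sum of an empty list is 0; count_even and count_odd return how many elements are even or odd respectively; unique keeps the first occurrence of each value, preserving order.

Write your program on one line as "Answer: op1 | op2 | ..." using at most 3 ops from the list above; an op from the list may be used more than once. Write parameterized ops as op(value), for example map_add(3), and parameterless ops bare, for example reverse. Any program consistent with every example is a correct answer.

unique | sum

Check, running the answer program on each example:
  [46, 11, 39, 29, -46, 16, 30, 43] -> [46, 11, 39, 29, -46, 16, 30, 43] -> 168
  [21, -28, 13, -17, 4, -2, 38, -33, 36, 34] -> [21, -28, 13, -17, 4, -2, 38, -33, 36, 34] -> 66
  [23, 4, 4] -> [23, 4] -> 27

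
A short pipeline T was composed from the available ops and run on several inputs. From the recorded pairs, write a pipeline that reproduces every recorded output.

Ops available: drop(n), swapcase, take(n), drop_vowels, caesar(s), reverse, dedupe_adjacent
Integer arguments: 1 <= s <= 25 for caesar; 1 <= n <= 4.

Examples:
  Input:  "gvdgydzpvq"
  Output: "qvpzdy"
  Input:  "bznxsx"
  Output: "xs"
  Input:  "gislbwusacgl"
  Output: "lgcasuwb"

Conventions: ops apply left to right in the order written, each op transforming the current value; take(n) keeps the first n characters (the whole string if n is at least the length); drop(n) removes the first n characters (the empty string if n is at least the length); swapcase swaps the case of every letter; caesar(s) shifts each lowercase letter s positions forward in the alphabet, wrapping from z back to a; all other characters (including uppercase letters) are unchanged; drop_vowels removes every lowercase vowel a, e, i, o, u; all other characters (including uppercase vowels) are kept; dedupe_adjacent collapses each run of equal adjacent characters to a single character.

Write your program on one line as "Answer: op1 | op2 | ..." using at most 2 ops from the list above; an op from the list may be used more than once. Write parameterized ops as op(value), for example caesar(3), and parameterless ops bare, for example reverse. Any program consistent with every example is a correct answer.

drop(4) | reverse

Check, running the answer program on each example:
  "gvdgydzpvq" -> "ydzpvq" -> "qvpzdy"
  "bznxsx" -> "sx" -> "xs"
  "gislbwusacgl" -> "bwusacgl" -> "lgcasuwb"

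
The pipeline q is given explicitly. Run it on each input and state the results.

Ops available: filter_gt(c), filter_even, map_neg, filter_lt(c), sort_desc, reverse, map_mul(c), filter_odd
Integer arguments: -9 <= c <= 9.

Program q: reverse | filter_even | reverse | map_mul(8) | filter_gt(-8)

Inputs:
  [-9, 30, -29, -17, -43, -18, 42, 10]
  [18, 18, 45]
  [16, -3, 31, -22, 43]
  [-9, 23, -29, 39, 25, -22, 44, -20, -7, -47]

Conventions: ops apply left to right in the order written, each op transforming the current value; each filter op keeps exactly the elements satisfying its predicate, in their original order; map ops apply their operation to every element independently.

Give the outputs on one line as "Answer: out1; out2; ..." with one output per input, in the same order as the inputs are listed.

Execution, op by op:
  [-9, 30, -29, -17, -43, -18, 42, 10] -> [10, 42, -18, -43, -17, -29, 30, -9] -> [10, 42, -18, 30] -> [30, -18, 42, 10] -> [240, -144, 336, 80] -> [240, 336, 80]
  [18, 18, 45] -> [45, 18, 18] -> [18, 18] -> [18, 18] -> [144, 144] -> [144, 144]
  [16, -3, 31, -22, 43] -> [43, -22, 31, -3, 16] -> [-22, 16] -> [16, -22] -> [128, -176] -> [128]
  [-9, 23, -29, 39, 25, -22, 44, -20, -7, -47] -> [-47, -7, -20, 44, -22, 25, 39, -29, 23, -9] -> [-20, 44, -22] -> [-22, 44, -20] -> [-176, 352, -160] -> [352]

[240, 336, 80]; [144, 144]; [128]; [352]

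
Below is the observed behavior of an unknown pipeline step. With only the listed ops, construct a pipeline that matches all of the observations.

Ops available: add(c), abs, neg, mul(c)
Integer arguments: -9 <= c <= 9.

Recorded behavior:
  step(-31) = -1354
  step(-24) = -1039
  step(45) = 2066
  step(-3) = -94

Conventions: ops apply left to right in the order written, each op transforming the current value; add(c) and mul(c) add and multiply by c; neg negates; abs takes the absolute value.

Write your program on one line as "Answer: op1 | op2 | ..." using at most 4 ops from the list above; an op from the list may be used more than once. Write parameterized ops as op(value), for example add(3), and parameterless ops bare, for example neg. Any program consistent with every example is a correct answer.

add(1) | mul(5) | mul(9) | add(-4)

Check, running the answer program on each example:
  -31 -> -30 -> -150 -> -1350 -> -1354
  -24 -> -23 -> -115 -> -1035 -> -1039
  45 -> 46 -> 230 -> 2070 -> 2066
  -3 -> -2 -> -10 -> -90 -> -94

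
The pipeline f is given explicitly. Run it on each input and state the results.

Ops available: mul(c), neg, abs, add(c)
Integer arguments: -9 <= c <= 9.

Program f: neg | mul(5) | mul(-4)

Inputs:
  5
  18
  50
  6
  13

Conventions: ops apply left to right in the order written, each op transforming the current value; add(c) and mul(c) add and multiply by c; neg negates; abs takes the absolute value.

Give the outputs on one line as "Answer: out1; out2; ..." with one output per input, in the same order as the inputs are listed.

100; 360; 1000; 120; 260

Execution, op by op:
  5 -> -5 -> -25 -> 100
  18 -> -18 -> -90 -> 360
  50 -> -50 -> -250 -> 1000
  6 -> -6 -> -30 -> 120
  13 -> -13 -> -65 -> 260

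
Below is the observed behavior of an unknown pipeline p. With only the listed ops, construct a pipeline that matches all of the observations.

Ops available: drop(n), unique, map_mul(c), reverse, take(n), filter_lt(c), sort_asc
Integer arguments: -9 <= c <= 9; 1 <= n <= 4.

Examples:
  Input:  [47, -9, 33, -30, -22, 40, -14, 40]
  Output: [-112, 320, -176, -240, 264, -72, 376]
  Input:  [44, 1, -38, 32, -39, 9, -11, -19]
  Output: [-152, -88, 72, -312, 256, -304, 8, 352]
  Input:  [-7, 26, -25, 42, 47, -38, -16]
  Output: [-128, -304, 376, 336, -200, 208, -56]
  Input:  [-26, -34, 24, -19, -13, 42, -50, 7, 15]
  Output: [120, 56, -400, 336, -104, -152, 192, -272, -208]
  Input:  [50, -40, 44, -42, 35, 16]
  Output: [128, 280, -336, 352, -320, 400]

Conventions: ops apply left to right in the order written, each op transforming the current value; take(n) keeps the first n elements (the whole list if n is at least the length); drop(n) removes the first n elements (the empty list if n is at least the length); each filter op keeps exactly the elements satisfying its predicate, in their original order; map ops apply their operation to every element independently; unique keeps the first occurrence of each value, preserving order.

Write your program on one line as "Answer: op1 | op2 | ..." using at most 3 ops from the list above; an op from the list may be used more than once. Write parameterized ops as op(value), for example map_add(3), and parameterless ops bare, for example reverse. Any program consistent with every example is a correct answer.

unique | map_mul(8) | reverse

Check, running the answer program on each example:
  [47, -9, 33, -30, -22, 40, -14, 40] -> [47, -9, 33, -30, -22, 40, -14] -> [376, -72, 264, -240, -176, 320, -112] -> [-112, 320, -176, -240, 264, -72, 376]
  [44, 1, -38, 32, -39, 9, -11, -19] -> [44, 1, -38, 32, -39, 9, -11, -19] -> [352, 8, -304, 256, -312, 72, -88, -152] -> [-152, -88, 72, -312, 256, -304, 8, 352]
  [-7, 26, -25, 42, 47, -38, -16] -> [-7, 26, -25, 42, 47, -38, -16] -> [-56, 208, -200, 336, 376, -304, -128] -> [-128, -304, 376, 336, -200, 208, -56]
  [-26, -34, 24, -19, -13, 42, -50, 7, 15] -> [-26, -34, 24, -19, -13, 42, -50, 7, 15] -> [-208, -272, 192, -152, -104, 336, -400, 56, 120] -> [120, 56, -400, 336, -104, -152, 192, -272, -208]
  [50, -40, 44, -42, 35, 16] -> [50, -40, 44, -42, 35, 16] -> [400, -320, 352, -336, 280, 128] -> [128, 280, -336, 352, -320, 400]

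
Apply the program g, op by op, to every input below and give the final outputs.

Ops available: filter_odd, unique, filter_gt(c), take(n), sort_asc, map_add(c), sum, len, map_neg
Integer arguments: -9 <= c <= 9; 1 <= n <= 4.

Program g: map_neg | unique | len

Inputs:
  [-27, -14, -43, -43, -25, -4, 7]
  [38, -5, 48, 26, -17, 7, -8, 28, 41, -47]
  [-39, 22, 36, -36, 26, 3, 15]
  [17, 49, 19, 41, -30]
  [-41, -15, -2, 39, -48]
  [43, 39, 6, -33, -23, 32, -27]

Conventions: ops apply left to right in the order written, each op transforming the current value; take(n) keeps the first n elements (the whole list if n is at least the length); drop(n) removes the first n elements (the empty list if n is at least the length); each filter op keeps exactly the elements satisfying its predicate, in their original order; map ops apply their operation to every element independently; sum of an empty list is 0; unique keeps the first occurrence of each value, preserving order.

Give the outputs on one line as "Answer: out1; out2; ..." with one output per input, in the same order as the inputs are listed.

Execution, op by op:
  [-27, -14, -43, -43, -25, -4, 7] -> [27, 14, 43, 43, 25, 4, -7] -> [27, 14, 43, 25, 4, -7] -> 6
  [38, -5, 48, 26, -17, 7, -8, 28, 41, -47] -> [-38, 5, -48, -26, 17, -7, 8, -28, -41, 47] -> [-38, 5, -48, -26, 17, -7, 8, -28, -41, 47] -> 10
  [-39, 22, 36, -36, 26, 3, 15] -> [39, -22, -36, 36, -26, -3, -15] -> [39, -22, -36, 36, -26, -3, -15] -> 7
  [17, 49, 19, 41, -30] -> [-17, -49, -19, -41, 30] -> [-17, -49, -19, -41, 30] -> 5
  [-41, -15, -2, 39, -48] -> [41, 15, 2, -39, 48] -> [41, 15, 2, -39, 48] -> 5
  [43, 39, 6, -33, -23, 32, -27] -> [-43, -39, -6, 33, 23, -32, 27] -> [-43, -39, -6, 33, 23, -32, 27] -> 7

6; 10; 7; 5; 5; 7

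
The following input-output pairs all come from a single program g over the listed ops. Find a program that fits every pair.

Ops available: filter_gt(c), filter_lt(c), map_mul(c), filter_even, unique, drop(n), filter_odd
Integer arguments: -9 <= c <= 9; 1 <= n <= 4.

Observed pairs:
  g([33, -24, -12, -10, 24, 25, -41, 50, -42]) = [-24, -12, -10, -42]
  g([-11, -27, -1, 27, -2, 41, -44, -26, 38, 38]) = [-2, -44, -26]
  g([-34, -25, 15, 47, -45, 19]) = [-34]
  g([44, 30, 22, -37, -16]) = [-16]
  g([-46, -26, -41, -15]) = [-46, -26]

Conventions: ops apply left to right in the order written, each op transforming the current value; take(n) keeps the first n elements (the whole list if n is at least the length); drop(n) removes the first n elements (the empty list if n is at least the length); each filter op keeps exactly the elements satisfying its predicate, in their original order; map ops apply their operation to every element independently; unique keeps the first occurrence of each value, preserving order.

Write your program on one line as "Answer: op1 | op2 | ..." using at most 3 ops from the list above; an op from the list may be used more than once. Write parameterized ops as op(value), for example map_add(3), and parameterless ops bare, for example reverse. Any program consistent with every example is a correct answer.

filter_even | filter_lt(2)

Check, running the answer program on each example:
  [33, -24, -12, -10, 24, 25, -41, 50, -42] -> [-24, -12, -10, 24, 50, -42] -> [-24, -12, -10, -42]
  [-11, -27, -1, 27, -2, 41, -44, -26, 38, 38] -> [-2, -44, -26, 38, 38] -> [-2, -44, -26]
  [-34, -25, 15, 47, -45, 19] -> [-34] -> [-34]
  [44, 30, 22, -37, -16] -> [44, 30, 22, -16] -> [-16]
  [-46, -26, -41, -15] -> [-46, -26] -> [-46, -26]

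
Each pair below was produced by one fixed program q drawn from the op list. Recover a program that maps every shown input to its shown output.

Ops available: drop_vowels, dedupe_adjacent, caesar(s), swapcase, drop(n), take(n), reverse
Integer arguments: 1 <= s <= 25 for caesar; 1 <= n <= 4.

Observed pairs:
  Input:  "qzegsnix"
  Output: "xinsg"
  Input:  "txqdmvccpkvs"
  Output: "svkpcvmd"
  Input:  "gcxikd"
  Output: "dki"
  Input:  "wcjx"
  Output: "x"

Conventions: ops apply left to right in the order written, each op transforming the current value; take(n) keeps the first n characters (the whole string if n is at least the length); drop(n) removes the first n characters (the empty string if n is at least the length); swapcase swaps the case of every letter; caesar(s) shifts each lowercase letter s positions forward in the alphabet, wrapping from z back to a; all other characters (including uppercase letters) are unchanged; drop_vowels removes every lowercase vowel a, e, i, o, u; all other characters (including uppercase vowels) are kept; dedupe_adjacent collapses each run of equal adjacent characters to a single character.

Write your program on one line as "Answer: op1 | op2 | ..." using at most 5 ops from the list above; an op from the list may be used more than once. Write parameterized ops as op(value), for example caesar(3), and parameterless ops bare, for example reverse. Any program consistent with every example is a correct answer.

drop(2) | drop(1) | reverse | dedupe_adjacent

Check, running the answer program on each example:
  "qzegsnix" -> "egsnix" -> "gsnix" -> "xinsg" -> "xinsg"
  "txqdmvccpkvs" -> "qdmvccpkvs" -> "dmvccpkvs" -> "svkpccvmd" -> "svkpcvmd"
  "gcxikd" -> "xikd" -> "ikd" -> "dki" -> "dki"
  "wcjx" -> "jx" -> "x" -> "x" -> "x"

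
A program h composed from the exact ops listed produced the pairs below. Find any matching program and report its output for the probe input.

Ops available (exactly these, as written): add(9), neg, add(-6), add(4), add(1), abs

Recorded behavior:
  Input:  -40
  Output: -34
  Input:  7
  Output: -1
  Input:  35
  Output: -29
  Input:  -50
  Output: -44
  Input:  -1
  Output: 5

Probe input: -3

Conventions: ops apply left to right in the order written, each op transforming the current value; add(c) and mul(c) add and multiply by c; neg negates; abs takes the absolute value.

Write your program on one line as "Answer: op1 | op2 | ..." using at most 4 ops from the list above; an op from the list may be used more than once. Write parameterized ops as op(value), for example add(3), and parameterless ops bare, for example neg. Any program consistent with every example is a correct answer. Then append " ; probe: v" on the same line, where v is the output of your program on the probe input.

abs | add(-6) | neg ; probe: 3

Check, running the answer program on each example:
  -40 -> 40 -> 34 -> -34
  7 -> 7 -> 1 -> -1
  35 -> 35 -> 29 -> -29
  -50 -> 50 -> 44 -> -44
  -1 -> 1 -> -5 -> 5
  probe: -3 -> 3 -> -3 -> 3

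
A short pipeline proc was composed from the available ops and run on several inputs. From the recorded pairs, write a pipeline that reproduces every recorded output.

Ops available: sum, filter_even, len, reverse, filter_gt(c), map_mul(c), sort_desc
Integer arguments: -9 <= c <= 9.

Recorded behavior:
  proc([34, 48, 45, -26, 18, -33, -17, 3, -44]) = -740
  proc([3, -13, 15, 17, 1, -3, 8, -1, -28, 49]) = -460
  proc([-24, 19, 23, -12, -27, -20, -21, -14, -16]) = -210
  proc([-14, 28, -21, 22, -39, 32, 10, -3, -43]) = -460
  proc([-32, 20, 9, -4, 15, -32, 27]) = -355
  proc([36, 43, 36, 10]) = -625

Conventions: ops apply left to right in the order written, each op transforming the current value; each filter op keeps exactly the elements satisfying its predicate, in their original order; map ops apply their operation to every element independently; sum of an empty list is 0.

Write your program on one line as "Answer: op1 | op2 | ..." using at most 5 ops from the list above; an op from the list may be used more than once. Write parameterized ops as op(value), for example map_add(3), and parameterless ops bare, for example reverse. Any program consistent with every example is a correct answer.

filter_gt(-6) | filter_gt(-2) | map_mul(-5) | sum

Check, running the answer program on each example:
  [34, 48, 45, -26, 18, -33, -17, 3, -44] -> [34, 48, 45, 18, 3] -> [34, 48, 45, 18, 3] -> [-170, -240, -225, -90, -15] -> -740
  [3, -13, 15, 17, 1, -3, 8, -1, -28, 49] -> [3, 15, 17, 1, -3, 8, -1, 49] -> [3, 15, 17, 1, 8, -1, 49] -> [-15, -75, -85, -5, -40, 5, -245] -> -460
  [-24, 19, 23, -12, -27, -20, -21, -14, -16] -> [19, 23] -> [19, 23] -> [-95, -115] -> -210
  [-14, 28, -21, 22, -39, 32, 10, -3, -43] -> [28, 22, 32, 10, -3] -> [28, 22, 32, 10] -> [-140, -110, -160, -50] -> -460
  [-32, 20, 9, -4, 15, -32, 27] -> [20, 9, -4, 15, 27] -> [20, 9, 15, 27] -> [-100, -45, -75, -135] -> -355
  [36, 43, 36, 10] -> [36, 43, 36, 10] -> [36, 43, 36, 10] -> [-180, -215, -180, -50] -> -625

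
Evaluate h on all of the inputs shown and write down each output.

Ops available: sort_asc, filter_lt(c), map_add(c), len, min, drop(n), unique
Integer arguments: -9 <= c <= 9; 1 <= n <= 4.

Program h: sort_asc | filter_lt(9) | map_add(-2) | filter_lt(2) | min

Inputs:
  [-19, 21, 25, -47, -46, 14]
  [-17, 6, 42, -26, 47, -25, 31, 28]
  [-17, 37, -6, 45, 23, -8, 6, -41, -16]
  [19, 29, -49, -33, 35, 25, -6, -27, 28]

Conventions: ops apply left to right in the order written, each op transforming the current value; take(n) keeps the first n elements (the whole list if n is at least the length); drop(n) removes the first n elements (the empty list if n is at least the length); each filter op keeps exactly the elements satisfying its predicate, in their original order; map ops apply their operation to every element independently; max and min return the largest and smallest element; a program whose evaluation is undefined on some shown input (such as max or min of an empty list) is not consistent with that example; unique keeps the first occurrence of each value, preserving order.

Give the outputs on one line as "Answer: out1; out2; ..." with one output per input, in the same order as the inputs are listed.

Execution, op by op:
  [-19, 21, 25, -47, -46, 14] -> [-47, -46, -19, 14, 21, 25] -> [-47, -46, -19] -> [-49, -48, -21] -> [-49, -48, -21] -> -49
  [-17, 6, 42, -26, 47, -25, 31, 28] -> [-26, -25, -17, 6, 28, 31, 42, 47] -> [-26, -25, -17, 6] -> [-28, -27, -19, 4] -> [-28, -27, -19] -> -28
  [-17, 37, -6, 45, 23, -8, 6, -41, -16] -> [-41, -17, -16, -8, -6, 6, 23, 37, 45] -> [-41, -17, -16, -8, -6, 6] -> [-43, -19, -18, -10, -8, 4] -> [-43, -19, -18, -10, -8] -> -43
  [19, 29, -49, -33, 35, 25, -6, -27, 28] -> [-49, -33, -27, -6, 19, 25, 28, 29, 35] -> [-49, -33, -27, -6] -> [-51, -35, -29, -8] -> [-51, -35, -29, -8] -> -51

-49; -28; -43; -51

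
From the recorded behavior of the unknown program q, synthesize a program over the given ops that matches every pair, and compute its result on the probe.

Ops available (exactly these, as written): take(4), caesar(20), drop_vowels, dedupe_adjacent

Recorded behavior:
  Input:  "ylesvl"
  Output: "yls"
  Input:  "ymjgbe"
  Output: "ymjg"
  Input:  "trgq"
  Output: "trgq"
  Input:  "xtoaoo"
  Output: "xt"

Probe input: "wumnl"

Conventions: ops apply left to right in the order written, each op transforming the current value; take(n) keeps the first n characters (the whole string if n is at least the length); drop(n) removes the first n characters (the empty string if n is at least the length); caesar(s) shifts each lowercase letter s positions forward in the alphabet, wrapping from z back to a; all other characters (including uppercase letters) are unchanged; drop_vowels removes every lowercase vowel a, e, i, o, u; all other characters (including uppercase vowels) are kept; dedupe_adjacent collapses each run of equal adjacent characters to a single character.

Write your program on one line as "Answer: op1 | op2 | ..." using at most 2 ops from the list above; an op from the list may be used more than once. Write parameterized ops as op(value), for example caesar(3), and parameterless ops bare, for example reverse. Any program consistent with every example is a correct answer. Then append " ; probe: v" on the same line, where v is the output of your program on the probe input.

take(4) | drop_vowels ; probe: "wmn"

Check, running the answer program on each example:
  "ylesvl" -> "yles" -> "yls"
  "ymjgbe" -> "ymjg" -> "ymjg"
  "trgq" -> "trgq" -> "trgq"
  "xtoaoo" -> "xtoa" -> "xt"
  probe: "wumnl" -> "wumn" -> "wmn"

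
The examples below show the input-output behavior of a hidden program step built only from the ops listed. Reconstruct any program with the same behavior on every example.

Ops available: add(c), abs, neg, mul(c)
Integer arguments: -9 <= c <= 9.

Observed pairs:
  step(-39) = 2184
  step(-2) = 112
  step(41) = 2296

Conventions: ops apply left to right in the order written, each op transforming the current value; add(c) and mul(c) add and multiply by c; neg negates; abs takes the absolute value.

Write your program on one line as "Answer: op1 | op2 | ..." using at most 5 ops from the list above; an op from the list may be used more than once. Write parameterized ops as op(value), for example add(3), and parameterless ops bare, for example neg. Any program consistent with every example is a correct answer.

mul(8) | neg | mul(7) | abs

Check, running the answer program on each example:
  -39 -> -312 -> 312 -> 2184 -> 2184
  -2 -> -16 -> 16 -> 112 -> 112
  41 -> 328 -> -328 -> -2296 -> 2296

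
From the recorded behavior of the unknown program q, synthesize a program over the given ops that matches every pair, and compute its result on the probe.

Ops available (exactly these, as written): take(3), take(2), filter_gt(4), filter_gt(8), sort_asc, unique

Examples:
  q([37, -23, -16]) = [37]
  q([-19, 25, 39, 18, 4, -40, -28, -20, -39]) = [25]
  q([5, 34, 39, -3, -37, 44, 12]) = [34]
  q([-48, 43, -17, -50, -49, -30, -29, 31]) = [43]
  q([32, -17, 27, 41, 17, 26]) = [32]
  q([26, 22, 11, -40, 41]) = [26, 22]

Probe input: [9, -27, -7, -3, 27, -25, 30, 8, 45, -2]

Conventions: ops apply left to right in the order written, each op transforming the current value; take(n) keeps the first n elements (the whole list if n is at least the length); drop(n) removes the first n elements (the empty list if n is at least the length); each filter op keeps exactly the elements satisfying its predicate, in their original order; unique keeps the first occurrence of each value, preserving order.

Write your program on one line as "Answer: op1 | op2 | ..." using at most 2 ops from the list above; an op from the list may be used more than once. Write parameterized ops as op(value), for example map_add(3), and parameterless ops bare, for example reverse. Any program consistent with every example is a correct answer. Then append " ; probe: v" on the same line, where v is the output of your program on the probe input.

take(2) | filter_gt(8) ; probe: [9]

Check, running the answer program on each example:
  [37, -23, -16] -> [37, -23] -> [37]
  [-19, 25, 39, 18, 4, -40, -28, -20, -39] -> [-19, 25] -> [25]
  [5, 34, 39, -3, -37, 44, 12] -> [5, 34] -> [34]
  [-48, 43, -17, -50, -49, -30, -29, 31] -> [-48, 43] -> [43]
  [32, -17, 27, 41, 17, 26] -> [32, -17] -> [32]
  [26, 22, 11, -40, 41] -> [26, 22] -> [26, 22]
  probe: [9, -27, -7, -3, 27, -25, 30, 8, 45, -2] -> [9, -27] -> [9]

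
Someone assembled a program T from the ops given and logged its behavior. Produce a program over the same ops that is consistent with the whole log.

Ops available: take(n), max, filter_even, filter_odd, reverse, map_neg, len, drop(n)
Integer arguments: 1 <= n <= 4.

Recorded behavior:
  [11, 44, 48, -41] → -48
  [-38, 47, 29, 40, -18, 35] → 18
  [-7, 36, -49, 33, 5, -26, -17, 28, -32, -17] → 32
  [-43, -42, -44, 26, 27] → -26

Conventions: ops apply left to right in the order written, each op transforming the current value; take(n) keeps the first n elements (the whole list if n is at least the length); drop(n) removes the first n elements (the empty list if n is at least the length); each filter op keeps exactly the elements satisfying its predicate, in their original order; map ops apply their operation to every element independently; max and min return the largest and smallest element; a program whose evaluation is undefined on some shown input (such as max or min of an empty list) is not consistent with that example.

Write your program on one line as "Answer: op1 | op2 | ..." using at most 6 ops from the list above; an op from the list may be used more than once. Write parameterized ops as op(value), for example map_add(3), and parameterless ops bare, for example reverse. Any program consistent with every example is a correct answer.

drop(1) | filter_even | map_neg | reverse | take(1) | max

Check, running the answer program on each example:
  [11, 44, 48, -41] -> [44, 48, -41] -> [44, 48] -> [-44, -48] -> [-48, -44] -> [-48] -> -48
  [-38, 47, 29, 40, -18, 35] -> [47, 29, 40, -18, 35] -> [40, -18] -> [-40, 18] -> [18, -40] -> [18] -> 18
  [-7, 36, -49, 33, 5, -26, -17, 28, -32, -17] -> [36, -49, 33, 5, -26, -17, 28, -32, -17] -> [36, -26, 28, -32] -> [-36, 26, -28, 32] -> [32, -28, 26, -36] -> [32] -> 32
  [-43, -42, -44, 26, 27] -> [-42, -44, 26, 27] -> [-42, -44, 26] -> [42, 44, -26] -> [-26, 44, 42] -> [-26] -> -26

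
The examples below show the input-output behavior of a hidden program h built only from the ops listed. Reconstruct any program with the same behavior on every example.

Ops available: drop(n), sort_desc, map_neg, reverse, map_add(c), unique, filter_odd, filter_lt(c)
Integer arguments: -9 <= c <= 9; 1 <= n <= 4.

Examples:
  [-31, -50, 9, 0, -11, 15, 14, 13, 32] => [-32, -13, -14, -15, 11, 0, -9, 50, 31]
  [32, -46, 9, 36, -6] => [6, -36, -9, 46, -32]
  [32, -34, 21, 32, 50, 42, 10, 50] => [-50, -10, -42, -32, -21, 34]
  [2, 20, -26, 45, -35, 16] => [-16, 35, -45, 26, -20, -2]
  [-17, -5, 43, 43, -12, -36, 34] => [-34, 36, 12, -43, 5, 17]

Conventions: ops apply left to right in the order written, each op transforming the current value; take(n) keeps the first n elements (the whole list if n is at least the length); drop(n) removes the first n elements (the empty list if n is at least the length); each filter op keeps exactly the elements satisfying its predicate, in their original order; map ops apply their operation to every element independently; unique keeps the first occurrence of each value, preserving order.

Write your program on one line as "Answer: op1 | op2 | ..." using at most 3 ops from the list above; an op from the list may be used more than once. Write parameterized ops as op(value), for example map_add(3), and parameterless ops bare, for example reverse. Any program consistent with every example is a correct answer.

reverse | unique | map_neg

Check, running the answer program on each example:
  [-31, -50, 9, 0, -11, 15, 14, 13, 32] -> [32, 13, 14, 15, -11, 0, 9, -50, -31] -> [32, 13, 14, 15, -11, 0, 9, -50, -31] -> [-32, -13, -14, -15, 11, 0, -9, 50, 31]
  [32, -46, 9, 36, -6] -> [-6, 36, 9, -46, 32] -> [-6, 36, 9, -46, 32] -> [6, -36, -9, 46, -32]
  [32, -34, 21, 32, 50, 42, 10, 50] -> [50, 10, 42, 50, 32, 21, -34, 32] -> [50, 10, 42, 32, 21, -34] -> [-50, -10, -42, -32, -21, 34]
  [2, 20, -26, 45, -35, 16] -> [16, -35, 45, -26, 20, 2] -> [16, -35, 45, -26, 20, 2] -> [-16, 35, -45, 26, -20, -2]
  [-17, -5, 43, 43, -12, -36, 34] -> [34, -36, -12, 43, 43, -5, -17] -> [34, -36, -12, 43, -5, -17] -> [-34, 36, 12, -43, 5, 17]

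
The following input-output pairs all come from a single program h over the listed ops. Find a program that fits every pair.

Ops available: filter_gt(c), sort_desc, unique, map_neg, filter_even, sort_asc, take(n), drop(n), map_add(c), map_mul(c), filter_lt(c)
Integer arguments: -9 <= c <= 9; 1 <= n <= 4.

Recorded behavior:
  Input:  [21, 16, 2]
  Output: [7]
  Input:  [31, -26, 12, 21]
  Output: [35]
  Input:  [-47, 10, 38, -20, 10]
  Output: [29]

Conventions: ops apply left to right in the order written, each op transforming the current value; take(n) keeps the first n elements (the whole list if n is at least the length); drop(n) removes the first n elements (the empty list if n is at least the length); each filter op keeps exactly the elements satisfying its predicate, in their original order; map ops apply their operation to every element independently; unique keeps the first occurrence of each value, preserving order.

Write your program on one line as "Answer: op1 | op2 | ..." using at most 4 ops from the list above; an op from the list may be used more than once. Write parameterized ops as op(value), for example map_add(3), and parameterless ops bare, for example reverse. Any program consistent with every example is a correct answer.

map_neg | map_add(9) | drop(1) | filter_gt(5)

Check, running the answer program on each example:
  [21, 16, 2] -> [-21, -16, -2] -> [-12, -7, 7] -> [-7, 7] -> [7]
  [31, -26, 12, 21] -> [-31, 26, -12, -21] -> [-22, 35, -3, -12] -> [35, -3, -12] -> [35]
  [-47, 10, 38, -20, 10] -> [47, -10, -38, 20, -10] -> [56, -1, -29, 29, -1] -> [-1, -29, 29, -1] -> [29]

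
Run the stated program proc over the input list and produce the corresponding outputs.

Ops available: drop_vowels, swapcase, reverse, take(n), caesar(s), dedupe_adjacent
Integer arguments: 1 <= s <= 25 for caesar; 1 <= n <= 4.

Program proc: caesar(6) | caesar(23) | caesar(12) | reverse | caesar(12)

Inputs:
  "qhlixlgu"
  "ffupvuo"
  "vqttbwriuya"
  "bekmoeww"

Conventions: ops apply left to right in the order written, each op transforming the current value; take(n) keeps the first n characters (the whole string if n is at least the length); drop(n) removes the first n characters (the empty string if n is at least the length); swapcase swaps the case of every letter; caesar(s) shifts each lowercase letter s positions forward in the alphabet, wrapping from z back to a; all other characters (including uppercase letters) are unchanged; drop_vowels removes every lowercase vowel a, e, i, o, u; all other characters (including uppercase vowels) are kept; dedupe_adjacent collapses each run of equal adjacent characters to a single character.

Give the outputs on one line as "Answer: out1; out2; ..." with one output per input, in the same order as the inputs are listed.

"vhmyjmir"; "pvwqvgg"; "bzvjsxcuurw"; "xxfpnlfc"

Execution, op by op:
  "qhlixlgu" -> "wnrodrma" -> "tkolaojx" -> "fwaxmavj" -> "jvamxawf" -> "vhmyjmir"
  "ffupvuo" -> "llavbau" -> "iixsyxr" -> "uujekjd" -> "djkejuu" -> "pvwqvgg"
  "vqttbwriuya" -> "bwzzhcxoaeg" -> "ytwwezulxbd" -> "kfiiqlgxjnp" -> "pnjxglqiifk" -> "bzvjsxcuurw"
  "bekmoeww" -> "hkqsukcc" -> "ehnprhzz" -> "qtzbdtll" -> "lltdbztq" -> "xxfpnlfc"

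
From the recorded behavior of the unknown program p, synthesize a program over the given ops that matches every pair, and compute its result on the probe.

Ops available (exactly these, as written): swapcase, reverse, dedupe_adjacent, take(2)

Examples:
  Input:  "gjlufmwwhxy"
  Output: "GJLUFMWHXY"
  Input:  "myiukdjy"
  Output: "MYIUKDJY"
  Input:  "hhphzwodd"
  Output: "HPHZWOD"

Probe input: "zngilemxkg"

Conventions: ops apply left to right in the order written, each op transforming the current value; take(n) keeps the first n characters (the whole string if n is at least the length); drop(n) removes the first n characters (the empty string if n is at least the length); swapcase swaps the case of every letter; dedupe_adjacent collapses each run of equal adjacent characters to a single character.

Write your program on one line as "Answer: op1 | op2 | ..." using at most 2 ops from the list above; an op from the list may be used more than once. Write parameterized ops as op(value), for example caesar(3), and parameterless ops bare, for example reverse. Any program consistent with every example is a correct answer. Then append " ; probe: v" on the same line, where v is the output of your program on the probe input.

swapcase | dedupe_adjacent ; probe: "ZNGILEMXKG"

Check, running the answer program on each example:
  "gjlufmwwhxy" -> "GJLUFMWWHXY" -> "GJLUFMWHXY"
  "myiukdjy" -> "MYIUKDJY" -> "MYIUKDJY"
  "hhphzwodd" -> "HHPHZWODD" -> "HPHZWOD"
  probe: "zngilemxkg" -> "ZNGILEMXKG" -> "ZNGILEMXKG"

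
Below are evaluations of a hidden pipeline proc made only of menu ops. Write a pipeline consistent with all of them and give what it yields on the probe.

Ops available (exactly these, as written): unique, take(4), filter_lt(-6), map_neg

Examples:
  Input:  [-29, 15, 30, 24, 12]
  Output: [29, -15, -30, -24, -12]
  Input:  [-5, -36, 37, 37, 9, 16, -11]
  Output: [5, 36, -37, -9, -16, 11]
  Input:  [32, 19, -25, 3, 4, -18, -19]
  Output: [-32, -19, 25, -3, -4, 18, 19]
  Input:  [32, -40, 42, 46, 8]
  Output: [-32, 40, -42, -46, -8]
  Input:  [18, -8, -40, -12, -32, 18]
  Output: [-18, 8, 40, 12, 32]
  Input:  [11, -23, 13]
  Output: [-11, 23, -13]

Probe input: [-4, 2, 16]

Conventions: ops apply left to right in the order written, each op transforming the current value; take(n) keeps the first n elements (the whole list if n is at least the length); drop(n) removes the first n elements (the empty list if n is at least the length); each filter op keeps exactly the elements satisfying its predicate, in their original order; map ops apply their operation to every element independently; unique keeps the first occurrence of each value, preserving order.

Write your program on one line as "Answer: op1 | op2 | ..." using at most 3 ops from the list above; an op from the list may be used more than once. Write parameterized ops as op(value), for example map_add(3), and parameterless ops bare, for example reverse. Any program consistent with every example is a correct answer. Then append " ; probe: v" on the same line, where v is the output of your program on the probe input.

unique | map_neg ; probe: [4, -2, -16]

Check, running the answer program on each example:
  [-29, 15, 30, 24, 12] -> [-29, 15, 30, 24, 12] -> [29, -15, -30, -24, -12]
  [-5, -36, 37, 37, 9, 16, -11] -> [-5, -36, 37, 9, 16, -11] -> [5, 36, -37, -9, -16, 11]
  [32, 19, -25, 3, 4, -18, -19] -> [32, 19, -25, 3, 4, -18, -19] -> [-32, -19, 25, -3, -4, 18, 19]
  [32, -40, 42, 46, 8] -> [32, -40, 42, 46, 8] -> [-32, 40, -42, -46, -8]
  [18, -8, -40, -12, -32, 18] -> [18, -8, -40, -12, -32] -> [-18, 8, 40, 12, 32]
  [11, -23, 13] -> [11, -23, 13] -> [-11, 23, -13]
  probe: [-4, 2, 16] -> [-4, 2, 16] -> [4, -2, -16]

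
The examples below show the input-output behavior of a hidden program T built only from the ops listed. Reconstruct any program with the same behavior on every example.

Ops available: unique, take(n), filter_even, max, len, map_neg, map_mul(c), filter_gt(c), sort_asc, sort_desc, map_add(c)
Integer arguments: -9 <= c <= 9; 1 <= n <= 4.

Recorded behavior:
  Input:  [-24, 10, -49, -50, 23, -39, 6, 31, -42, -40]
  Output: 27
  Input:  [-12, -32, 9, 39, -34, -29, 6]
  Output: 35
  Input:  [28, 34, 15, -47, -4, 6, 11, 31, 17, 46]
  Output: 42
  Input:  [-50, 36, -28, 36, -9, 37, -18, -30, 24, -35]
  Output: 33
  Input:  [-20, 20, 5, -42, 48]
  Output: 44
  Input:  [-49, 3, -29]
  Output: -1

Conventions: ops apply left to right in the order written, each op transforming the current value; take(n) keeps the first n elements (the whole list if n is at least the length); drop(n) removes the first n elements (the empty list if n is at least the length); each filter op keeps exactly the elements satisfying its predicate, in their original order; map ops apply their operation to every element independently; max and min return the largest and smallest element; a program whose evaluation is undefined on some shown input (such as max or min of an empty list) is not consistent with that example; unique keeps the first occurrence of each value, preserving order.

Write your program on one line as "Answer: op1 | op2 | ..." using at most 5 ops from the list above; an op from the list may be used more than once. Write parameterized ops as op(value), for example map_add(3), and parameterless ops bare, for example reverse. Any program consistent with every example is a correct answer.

filter_gt(-3) | map_add(-4) | sort_desc | max

Check, running the answer program on each example:
  [-24, 10, -49, -50, 23, -39, 6, 31, -42, -40] -> [10, 23, 6, 31] -> [6, 19, 2, 27] -> [27, 19, 6, 2] -> 27
  [-12, -32, 9, 39, -34, -29, 6] -> [9, 39, 6] -> [5, 35, 2] -> [35, 5, 2] -> 35
  [28, 34, 15, -47, -4, 6, 11, 31, 17, 46] -> [28, 34, 15, 6, 11, 31, 17, 46] -> [24, 30, 11, 2, 7, 27, 13, 42] -> [42, 30, 27, 24, 13, 11, 7, 2] -> 42
  [-50, 36, -28, 36, -9, 37, -18, -30, 24, -35] -> [36, 36, 37, 24] -> [32, 32, 33, 20] -> [33, 32, 32, 20] -> 33
  [-20, 20, 5, -42, 48] -> [20, 5, 48] -> [16, 1, 44] -> [44, 16, 1] -> 44
  [-49, 3, -29] -> [3] -> [-1] -> [-1] -> -1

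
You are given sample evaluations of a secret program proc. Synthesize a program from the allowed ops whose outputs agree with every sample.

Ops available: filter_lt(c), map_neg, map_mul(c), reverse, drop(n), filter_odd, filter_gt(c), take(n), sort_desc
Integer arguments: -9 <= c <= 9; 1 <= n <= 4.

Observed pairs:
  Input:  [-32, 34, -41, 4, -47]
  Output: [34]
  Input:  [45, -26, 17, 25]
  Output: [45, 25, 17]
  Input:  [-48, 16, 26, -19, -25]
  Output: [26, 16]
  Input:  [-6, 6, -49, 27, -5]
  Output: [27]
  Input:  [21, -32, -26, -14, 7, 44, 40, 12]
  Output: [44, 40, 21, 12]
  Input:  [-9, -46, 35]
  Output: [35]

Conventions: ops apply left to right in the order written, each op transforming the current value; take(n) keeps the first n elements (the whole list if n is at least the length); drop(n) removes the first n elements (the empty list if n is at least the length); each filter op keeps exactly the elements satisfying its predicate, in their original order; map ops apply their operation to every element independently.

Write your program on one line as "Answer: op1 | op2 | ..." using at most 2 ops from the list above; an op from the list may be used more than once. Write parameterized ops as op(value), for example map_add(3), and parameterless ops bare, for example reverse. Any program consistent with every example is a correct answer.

filter_gt(9) | sort_desc

Check, running the answer program on each example:
  [-32, 34, -41, 4, -47] -> [34] -> [34]
  [45, -26, 17, 25] -> [45, 17, 25] -> [45, 25, 17]
  [-48, 16, 26, -19, -25] -> [16, 26] -> [26, 16]
  [-6, 6, -49, 27, -5] -> [27] -> [27]
  [21, -32, -26, -14, 7, 44, 40, 12] -> [21, 44, 40, 12] -> [44, 40, 21, 12]
  [-9, -46, 35] -> [35] -> [35]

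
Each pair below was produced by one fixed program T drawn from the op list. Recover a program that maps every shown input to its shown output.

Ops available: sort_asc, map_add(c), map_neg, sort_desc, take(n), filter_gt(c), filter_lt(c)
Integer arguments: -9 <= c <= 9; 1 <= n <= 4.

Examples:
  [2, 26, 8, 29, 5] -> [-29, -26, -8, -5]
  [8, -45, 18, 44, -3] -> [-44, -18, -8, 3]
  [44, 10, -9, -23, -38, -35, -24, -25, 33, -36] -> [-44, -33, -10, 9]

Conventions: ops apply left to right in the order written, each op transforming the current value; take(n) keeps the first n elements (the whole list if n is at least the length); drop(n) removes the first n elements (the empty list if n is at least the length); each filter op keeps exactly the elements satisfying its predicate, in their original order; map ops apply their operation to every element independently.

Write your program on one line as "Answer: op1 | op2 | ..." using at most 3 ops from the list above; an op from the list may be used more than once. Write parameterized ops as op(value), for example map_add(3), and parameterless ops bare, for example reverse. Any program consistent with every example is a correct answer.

sort_desc | take(4) | map_neg

Check, running the answer program on each example:
  [2, 26, 8, 29, 5] -> [29, 26, 8, 5, 2] -> [29, 26, 8, 5] -> [-29, -26, -8, -5]
  [8, -45, 18, 44, -3] -> [44, 18, 8, -3, -45] -> [44, 18, 8, -3] -> [-44, -18, -8, 3]
  [44, 10, -9, -23, -38, -35, -24, -25, 33, -36] -> [44, 33, 10, -9, -23, -24, -25, -35, -36, -38] -> [44, 33, 10, -9] -> [-44, -33, -10, 9]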